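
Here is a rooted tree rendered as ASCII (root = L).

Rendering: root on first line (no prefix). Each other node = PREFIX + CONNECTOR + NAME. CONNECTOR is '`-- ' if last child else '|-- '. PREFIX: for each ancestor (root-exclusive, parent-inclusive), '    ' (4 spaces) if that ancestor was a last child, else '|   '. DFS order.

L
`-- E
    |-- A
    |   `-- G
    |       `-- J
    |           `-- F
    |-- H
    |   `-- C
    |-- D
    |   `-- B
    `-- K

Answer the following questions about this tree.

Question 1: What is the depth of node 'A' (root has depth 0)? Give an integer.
Path from root to A: L -> E -> A
Depth = number of edges = 2

Answer: 2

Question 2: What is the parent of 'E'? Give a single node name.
Scan adjacency: E appears as child of L

Answer: L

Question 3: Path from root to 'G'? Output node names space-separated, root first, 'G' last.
Answer: L E A G

Derivation:
Walk down from root: L -> E -> A -> G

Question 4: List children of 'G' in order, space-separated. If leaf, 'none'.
Answer: J

Derivation:
Node G's children (from adjacency): J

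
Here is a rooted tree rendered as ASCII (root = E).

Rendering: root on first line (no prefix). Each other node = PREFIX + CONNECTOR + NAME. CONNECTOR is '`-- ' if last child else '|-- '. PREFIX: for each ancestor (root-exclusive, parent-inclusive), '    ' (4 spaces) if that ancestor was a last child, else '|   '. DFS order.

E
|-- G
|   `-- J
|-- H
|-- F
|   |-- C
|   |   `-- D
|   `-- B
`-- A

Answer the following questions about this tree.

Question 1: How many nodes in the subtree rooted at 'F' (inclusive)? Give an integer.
Subtree rooted at F contains: B, C, D, F
Count = 4

Answer: 4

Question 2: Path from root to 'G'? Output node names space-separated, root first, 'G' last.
Walk down from root: E -> G

Answer: E G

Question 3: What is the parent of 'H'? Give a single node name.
Answer: E

Derivation:
Scan adjacency: H appears as child of E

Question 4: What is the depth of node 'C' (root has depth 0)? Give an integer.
Path from root to C: E -> F -> C
Depth = number of edges = 2

Answer: 2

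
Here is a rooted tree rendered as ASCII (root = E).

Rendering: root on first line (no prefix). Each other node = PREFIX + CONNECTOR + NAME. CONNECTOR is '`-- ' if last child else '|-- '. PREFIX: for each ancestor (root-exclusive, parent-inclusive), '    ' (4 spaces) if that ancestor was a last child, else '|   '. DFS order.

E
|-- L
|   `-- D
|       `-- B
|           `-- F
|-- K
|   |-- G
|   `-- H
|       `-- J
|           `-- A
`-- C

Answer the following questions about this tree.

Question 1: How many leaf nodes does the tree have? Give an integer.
Answer: 4

Derivation:
Leaves (nodes with no children): A, C, F, G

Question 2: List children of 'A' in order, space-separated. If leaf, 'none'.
Answer: none

Derivation:
Node A's children (from adjacency): (leaf)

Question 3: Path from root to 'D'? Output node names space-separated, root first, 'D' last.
Walk down from root: E -> L -> D

Answer: E L D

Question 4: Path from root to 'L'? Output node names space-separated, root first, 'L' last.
Answer: E L

Derivation:
Walk down from root: E -> L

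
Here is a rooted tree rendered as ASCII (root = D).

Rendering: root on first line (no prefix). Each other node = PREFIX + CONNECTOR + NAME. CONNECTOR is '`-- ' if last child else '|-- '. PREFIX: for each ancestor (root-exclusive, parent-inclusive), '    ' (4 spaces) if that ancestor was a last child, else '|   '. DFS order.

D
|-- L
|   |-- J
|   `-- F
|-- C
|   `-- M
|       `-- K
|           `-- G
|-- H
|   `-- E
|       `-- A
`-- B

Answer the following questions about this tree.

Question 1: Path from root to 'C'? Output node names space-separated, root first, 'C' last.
Walk down from root: D -> C

Answer: D C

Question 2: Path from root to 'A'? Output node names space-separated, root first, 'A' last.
Answer: D H E A

Derivation:
Walk down from root: D -> H -> E -> A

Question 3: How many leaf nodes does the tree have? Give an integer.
Answer: 5

Derivation:
Leaves (nodes with no children): A, B, F, G, J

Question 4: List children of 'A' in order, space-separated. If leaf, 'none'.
Answer: none

Derivation:
Node A's children (from adjacency): (leaf)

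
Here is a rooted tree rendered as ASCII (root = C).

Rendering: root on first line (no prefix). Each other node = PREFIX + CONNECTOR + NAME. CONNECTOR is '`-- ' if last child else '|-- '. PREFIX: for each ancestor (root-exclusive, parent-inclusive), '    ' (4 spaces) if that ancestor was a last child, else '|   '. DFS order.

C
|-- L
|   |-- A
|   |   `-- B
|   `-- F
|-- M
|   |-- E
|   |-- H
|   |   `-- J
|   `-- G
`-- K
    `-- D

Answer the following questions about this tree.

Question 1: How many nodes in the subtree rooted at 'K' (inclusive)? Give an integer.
Subtree rooted at K contains: D, K
Count = 2

Answer: 2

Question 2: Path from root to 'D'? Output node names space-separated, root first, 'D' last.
Answer: C K D

Derivation:
Walk down from root: C -> K -> D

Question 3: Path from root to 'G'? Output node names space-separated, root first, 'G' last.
Walk down from root: C -> M -> G

Answer: C M G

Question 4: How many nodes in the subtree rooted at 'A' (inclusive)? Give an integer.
Answer: 2

Derivation:
Subtree rooted at A contains: A, B
Count = 2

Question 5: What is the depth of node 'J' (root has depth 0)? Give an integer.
Path from root to J: C -> M -> H -> J
Depth = number of edges = 3

Answer: 3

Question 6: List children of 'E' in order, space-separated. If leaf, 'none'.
Node E's children (from adjacency): (leaf)

Answer: none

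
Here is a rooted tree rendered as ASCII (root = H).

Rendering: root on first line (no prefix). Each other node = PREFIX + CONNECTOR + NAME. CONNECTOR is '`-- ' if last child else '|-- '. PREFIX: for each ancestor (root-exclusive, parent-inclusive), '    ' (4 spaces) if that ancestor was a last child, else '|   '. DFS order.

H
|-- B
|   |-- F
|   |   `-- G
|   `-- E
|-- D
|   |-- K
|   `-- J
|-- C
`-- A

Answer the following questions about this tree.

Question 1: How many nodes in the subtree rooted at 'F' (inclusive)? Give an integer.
Subtree rooted at F contains: F, G
Count = 2

Answer: 2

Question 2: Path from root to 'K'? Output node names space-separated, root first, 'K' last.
Walk down from root: H -> D -> K

Answer: H D K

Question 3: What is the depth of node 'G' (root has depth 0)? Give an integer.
Path from root to G: H -> B -> F -> G
Depth = number of edges = 3

Answer: 3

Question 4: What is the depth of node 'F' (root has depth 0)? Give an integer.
Path from root to F: H -> B -> F
Depth = number of edges = 2

Answer: 2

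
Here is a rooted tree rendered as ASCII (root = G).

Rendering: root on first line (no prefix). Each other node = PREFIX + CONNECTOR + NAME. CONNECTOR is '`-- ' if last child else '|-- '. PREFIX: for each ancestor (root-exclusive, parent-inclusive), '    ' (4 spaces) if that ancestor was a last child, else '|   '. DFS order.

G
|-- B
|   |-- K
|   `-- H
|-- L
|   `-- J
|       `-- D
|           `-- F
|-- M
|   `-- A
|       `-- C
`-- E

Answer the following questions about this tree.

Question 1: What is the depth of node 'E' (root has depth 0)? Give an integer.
Answer: 1

Derivation:
Path from root to E: G -> E
Depth = number of edges = 1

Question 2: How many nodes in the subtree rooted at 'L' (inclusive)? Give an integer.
Subtree rooted at L contains: D, F, J, L
Count = 4

Answer: 4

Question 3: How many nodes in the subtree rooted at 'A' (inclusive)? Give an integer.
Subtree rooted at A contains: A, C
Count = 2

Answer: 2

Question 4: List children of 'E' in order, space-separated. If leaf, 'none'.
Answer: none

Derivation:
Node E's children (from adjacency): (leaf)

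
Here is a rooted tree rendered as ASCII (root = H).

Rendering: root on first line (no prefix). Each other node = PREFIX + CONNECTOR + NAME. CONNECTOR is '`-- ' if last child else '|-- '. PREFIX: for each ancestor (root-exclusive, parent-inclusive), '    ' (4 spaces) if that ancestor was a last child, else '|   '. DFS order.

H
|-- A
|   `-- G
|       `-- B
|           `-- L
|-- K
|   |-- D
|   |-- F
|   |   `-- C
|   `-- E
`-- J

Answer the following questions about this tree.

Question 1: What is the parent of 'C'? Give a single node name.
Scan adjacency: C appears as child of F

Answer: F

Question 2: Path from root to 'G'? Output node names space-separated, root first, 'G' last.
Answer: H A G

Derivation:
Walk down from root: H -> A -> G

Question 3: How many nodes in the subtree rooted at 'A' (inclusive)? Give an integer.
Subtree rooted at A contains: A, B, G, L
Count = 4

Answer: 4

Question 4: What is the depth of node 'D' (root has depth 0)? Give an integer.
Answer: 2

Derivation:
Path from root to D: H -> K -> D
Depth = number of edges = 2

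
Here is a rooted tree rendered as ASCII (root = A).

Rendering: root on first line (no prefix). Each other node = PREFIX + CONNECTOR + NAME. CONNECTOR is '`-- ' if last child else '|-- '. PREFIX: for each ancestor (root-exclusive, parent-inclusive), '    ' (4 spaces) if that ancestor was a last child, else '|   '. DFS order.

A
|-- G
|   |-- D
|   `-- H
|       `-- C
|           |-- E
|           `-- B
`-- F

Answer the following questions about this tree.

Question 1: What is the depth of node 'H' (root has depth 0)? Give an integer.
Path from root to H: A -> G -> H
Depth = number of edges = 2

Answer: 2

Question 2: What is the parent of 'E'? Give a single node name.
Scan adjacency: E appears as child of C

Answer: C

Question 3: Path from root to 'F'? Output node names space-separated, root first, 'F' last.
Walk down from root: A -> F

Answer: A F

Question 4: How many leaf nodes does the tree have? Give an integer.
Answer: 4

Derivation:
Leaves (nodes with no children): B, D, E, F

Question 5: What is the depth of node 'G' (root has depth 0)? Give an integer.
Answer: 1

Derivation:
Path from root to G: A -> G
Depth = number of edges = 1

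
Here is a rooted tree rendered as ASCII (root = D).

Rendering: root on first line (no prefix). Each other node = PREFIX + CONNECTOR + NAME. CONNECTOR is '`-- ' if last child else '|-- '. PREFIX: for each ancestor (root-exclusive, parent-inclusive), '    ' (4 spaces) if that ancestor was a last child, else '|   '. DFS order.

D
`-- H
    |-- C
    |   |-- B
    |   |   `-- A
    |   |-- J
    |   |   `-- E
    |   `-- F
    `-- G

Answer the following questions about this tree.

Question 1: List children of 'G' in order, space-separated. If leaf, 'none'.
Answer: none

Derivation:
Node G's children (from adjacency): (leaf)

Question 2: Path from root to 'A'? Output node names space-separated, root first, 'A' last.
Answer: D H C B A

Derivation:
Walk down from root: D -> H -> C -> B -> A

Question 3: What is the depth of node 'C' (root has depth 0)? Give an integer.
Path from root to C: D -> H -> C
Depth = number of edges = 2

Answer: 2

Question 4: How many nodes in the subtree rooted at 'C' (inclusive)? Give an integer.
Answer: 6

Derivation:
Subtree rooted at C contains: A, B, C, E, F, J
Count = 6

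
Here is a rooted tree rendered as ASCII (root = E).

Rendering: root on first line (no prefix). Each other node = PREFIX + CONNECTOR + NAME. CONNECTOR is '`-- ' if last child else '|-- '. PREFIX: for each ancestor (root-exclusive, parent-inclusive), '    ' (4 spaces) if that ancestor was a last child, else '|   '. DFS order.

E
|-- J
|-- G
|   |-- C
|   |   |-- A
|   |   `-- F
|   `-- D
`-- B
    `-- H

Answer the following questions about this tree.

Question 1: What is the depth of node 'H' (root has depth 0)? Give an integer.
Answer: 2

Derivation:
Path from root to H: E -> B -> H
Depth = number of edges = 2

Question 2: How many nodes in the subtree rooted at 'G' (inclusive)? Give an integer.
Answer: 5

Derivation:
Subtree rooted at G contains: A, C, D, F, G
Count = 5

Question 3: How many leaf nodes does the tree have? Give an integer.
Answer: 5

Derivation:
Leaves (nodes with no children): A, D, F, H, J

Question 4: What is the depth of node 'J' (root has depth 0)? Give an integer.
Answer: 1

Derivation:
Path from root to J: E -> J
Depth = number of edges = 1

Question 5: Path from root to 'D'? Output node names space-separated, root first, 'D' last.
Walk down from root: E -> G -> D

Answer: E G D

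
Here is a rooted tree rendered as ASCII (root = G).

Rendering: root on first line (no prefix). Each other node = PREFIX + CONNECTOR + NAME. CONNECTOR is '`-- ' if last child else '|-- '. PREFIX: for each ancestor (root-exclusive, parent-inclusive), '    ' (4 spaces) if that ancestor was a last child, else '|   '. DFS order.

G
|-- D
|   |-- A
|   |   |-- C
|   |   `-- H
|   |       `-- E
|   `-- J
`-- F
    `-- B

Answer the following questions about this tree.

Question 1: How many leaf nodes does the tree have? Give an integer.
Answer: 4

Derivation:
Leaves (nodes with no children): B, C, E, J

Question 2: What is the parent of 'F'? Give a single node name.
Scan adjacency: F appears as child of G

Answer: G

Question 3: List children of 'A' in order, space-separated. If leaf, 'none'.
Node A's children (from adjacency): C, H

Answer: C H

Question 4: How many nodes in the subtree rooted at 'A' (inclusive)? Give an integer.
Answer: 4

Derivation:
Subtree rooted at A contains: A, C, E, H
Count = 4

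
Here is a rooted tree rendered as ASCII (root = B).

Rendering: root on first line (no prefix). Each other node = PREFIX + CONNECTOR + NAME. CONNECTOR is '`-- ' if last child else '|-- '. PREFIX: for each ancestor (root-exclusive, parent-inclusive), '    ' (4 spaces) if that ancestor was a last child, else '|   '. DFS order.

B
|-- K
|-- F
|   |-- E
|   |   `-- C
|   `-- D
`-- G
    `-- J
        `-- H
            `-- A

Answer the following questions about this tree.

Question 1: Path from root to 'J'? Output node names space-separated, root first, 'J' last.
Walk down from root: B -> G -> J

Answer: B G J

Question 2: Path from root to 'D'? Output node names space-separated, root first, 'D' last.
Walk down from root: B -> F -> D

Answer: B F D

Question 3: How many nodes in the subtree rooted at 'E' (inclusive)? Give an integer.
Answer: 2

Derivation:
Subtree rooted at E contains: C, E
Count = 2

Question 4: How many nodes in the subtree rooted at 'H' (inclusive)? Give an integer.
Subtree rooted at H contains: A, H
Count = 2

Answer: 2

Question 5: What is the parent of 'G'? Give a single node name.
Scan adjacency: G appears as child of B

Answer: B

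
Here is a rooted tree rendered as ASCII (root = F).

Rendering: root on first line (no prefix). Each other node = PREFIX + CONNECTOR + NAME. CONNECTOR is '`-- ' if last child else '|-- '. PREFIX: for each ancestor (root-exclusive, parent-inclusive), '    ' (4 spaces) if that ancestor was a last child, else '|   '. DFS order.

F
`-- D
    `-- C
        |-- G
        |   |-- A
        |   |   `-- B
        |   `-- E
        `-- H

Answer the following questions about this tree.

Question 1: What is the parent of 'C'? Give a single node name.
Answer: D

Derivation:
Scan adjacency: C appears as child of D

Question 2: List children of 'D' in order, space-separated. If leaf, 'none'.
Node D's children (from adjacency): C

Answer: C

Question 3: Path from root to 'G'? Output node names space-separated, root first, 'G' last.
Walk down from root: F -> D -> C -> G

Answer: F D C G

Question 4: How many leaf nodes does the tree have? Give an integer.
Answer: 3

Derivation:
Leaves (nodes with no children): B, E, H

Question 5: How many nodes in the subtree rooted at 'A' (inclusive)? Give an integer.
Subtree rooted at A contains: A, B
Count = 2

Answer: 2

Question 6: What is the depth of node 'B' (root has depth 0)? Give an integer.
Answer: 5

Derivation:
Path from root to B: F -> D -> C -> G -> A -> B
Depth = number of edges = 5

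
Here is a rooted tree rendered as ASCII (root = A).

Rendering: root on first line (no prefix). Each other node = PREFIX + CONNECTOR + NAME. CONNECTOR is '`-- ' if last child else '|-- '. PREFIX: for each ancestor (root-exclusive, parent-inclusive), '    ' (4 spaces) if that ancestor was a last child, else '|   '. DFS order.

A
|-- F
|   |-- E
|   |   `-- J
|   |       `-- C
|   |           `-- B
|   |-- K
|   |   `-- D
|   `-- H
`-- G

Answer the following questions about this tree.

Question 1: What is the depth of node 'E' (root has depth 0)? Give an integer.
Path from root to E: A -> F -> E
Depth = number of edges = 2

Answer: 2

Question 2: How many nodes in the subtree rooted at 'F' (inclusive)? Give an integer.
Subtree rooted at F contains: B, C, D, E, F, H, J, K
Count = 8

Answer: 8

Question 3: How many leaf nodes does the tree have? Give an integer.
Leaves (nodes with no children): B, D, G, H

Answer: 4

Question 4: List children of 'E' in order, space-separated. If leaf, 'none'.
Node E's children (from adjacency): J

Answer: J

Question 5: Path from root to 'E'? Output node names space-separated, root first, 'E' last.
Answer: A F E

Derivation:
Walk down from root: A -> F -> E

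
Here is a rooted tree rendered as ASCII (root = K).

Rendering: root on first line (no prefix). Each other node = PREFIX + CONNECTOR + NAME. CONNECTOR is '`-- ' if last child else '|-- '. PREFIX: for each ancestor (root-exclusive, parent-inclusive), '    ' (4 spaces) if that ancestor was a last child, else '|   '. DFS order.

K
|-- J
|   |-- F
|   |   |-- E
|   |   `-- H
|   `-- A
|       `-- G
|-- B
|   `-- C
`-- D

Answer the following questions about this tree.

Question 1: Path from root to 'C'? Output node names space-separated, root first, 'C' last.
Answer: K B C

Derivation:
Walk down from root: K -> B -> C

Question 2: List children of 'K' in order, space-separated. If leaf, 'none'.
Node K's children (from adjacency): J, B, D

Answer: J B D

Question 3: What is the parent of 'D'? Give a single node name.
Answer: K

Derivation:
Scan adjacency: D appears as child of K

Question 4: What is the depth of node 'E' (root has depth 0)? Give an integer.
Path from root to E: K -> J -> F -> E
Depth = number of edges = 3

Answer: 3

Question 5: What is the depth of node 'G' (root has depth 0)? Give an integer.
Path from root to G: K -> J -> A -> G
Depth = number of edges = 3

Answer: 3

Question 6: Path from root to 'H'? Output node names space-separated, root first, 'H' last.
Walk down from root: K -> J -> F -> H

Answer: K J F H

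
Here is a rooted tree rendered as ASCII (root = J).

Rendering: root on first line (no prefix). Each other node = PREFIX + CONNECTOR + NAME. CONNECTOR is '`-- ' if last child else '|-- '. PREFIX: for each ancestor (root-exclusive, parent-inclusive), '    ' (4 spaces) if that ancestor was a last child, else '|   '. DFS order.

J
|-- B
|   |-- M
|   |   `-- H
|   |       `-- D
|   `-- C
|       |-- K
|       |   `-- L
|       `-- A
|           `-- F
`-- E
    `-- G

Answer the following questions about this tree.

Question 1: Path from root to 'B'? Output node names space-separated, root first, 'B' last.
Answer: J B

Derivation:
Walk down from root: J -> B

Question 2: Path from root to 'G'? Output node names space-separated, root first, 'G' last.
Walk down from root: J -> E -> G

Answer: J E G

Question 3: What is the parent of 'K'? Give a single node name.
Scan adjacency: K appears as child of C

Answer: C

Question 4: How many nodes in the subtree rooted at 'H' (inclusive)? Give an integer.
Answer: 2

Derivation:
Subtree rooted at H contains: D, H
Count = 2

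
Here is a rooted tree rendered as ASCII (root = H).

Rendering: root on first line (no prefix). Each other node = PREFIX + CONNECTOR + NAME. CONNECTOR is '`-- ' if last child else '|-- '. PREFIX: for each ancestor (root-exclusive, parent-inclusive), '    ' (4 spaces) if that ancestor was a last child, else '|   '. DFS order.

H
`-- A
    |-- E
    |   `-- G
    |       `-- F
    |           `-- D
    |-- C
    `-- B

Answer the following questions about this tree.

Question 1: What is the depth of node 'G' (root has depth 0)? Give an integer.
Path from root to G: H -> A -> E -> G
Depth = number of edges = 3

Answer: 3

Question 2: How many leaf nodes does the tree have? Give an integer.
Leaves (nodes with no children): B, C, D

Answer: 3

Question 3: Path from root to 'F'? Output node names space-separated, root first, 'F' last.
Answer: H A E G F

Derivation:
Walk down from root: H -> A -> E -> G -> F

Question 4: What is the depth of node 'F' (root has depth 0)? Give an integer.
Answer: 4

Derivation:
Path from root to F: H -> A -> E -> G -> F
Depth = number of edges = 4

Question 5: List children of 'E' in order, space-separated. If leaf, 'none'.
Answer: G

Derivation:
Node E's children (from adjacency): G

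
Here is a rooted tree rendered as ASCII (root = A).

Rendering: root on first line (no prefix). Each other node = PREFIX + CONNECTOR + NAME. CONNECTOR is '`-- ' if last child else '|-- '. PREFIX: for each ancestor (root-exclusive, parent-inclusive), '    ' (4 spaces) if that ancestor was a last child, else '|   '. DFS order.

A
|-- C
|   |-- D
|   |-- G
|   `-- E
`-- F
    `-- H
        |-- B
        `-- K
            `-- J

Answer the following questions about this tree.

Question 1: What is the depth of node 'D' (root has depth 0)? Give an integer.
Path from root to D: A -> C -> D
Depth = number of edges = 2

Answer: 2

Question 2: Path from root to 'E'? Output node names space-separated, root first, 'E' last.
Answer: A C E

Derivation:
Walk down from root: A -> C -> E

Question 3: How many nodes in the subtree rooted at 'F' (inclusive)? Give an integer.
Answer: 5

Derivation:
Subtree rooted at F contains: B, F, H, J, K
Count = 5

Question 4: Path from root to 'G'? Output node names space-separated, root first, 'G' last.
Walk down from root: A -> C -> G

Answer: A C G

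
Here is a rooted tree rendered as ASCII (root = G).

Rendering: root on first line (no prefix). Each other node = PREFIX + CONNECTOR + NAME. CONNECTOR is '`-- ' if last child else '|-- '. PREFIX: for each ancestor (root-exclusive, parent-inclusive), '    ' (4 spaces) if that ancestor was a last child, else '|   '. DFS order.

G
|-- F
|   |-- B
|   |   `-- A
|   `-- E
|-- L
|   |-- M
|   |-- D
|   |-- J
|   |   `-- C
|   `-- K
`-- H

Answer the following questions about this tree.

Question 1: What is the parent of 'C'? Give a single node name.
Scan adjacency: C appears as child of J

Answer: J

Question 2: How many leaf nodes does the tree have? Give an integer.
Answer: 7

Derivation:
Leaves (nodes with no children): A, C, D, E, H, K, M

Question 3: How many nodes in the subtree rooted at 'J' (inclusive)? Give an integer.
Answer: 2

Derivation:
Subtree rooted at J contains: C, J
Count = 2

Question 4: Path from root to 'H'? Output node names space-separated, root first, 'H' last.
Walk down from root: G -> H

Answer: G H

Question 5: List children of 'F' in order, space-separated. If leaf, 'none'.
Answer: B E

Derivation:
Node F's children (from adjacency): B, E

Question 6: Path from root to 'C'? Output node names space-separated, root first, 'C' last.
Walk down from root: G -> L -> J -> C

Answer: G L J C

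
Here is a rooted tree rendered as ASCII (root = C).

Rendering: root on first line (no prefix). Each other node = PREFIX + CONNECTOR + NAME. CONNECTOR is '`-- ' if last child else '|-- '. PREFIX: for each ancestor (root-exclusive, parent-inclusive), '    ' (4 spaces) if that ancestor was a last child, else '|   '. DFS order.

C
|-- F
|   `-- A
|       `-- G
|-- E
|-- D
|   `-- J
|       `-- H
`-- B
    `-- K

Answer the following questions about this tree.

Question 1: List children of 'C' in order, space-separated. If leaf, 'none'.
Node C's children (from adjacency): F, E, D, B

Answer: F E D B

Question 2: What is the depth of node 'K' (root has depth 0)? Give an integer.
Answer: 2

Derivation:
Path from root to K: C -> B -> K
Depth = number of edges = 2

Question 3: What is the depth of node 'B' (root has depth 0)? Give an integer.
Answer: 1

Derivation:
Path from root to B: C -> B
Depth = number of edges = 1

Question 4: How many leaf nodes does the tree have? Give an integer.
Leaves (nodes with no children): E, G, H, K

Answer: 4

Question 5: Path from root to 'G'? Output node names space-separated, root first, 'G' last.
Answer: C F A G

Derivation:
Walk down from root: C -> F -> A -> G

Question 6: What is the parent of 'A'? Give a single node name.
Answer: F

Derivation:
Scan adjacency: A appears as child of F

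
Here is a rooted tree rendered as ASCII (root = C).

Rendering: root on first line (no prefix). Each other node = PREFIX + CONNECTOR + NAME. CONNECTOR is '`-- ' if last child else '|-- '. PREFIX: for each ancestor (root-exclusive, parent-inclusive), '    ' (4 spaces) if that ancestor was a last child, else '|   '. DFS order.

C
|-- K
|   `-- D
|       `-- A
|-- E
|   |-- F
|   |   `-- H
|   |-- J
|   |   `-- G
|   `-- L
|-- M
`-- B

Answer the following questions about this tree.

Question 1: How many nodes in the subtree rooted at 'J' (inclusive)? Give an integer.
Answer: 2

Derivation:
Subtree rooted at J contains: G, J
Count = 2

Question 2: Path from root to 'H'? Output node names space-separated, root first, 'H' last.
Walk down from root: C -> E -> F -> H

Answer: C E F H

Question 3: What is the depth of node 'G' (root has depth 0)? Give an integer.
Path from root to G: C -> E -> J -> G
Depth = number of edges = 3

Answer: 3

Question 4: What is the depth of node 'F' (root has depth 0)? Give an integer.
Answer: 2

Derivation:
Path from root to F: C -> E -> F
Depth = number of edges = 2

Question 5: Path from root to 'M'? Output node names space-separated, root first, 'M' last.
Answer: C M

Derivation:
Walk down from root: C -> M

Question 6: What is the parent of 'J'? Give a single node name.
Scan adjacency: J appears as child of E

Answer: E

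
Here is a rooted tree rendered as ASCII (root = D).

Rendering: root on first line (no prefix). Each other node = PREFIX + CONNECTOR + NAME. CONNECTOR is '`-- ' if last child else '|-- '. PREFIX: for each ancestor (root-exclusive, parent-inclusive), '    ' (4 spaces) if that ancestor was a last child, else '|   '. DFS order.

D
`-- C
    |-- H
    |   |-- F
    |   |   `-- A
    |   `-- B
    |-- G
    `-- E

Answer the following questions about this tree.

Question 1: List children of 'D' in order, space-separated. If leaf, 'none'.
Answer: C

Derivation:
Node D's children (from adjacency): C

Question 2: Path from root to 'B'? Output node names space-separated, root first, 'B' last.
Answer: D C H B

Derivation:
Walk down from root: D -> C -> H -> B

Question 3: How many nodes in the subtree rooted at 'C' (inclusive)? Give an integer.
Subtree rooted at C contains: A, B, C, E, F, G, H
Count = 7

Answer: 7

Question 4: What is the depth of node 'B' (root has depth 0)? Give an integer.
Path from root to B: D -> C -> H -> B
Depth = number of edges = 3

Answer: 3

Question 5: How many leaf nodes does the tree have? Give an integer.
Leaves (nodes with no children): A, B, E, G

Answer: 4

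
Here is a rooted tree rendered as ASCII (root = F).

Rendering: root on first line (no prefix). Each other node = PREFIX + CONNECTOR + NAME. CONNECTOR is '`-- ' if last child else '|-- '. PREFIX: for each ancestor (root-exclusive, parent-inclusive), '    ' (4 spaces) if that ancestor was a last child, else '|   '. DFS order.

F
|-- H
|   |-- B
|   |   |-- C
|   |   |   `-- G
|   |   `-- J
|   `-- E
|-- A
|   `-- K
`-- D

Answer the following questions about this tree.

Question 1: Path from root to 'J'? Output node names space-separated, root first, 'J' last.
Answer: F H B J

Derivation:
Walk down from root: F -> H -> B -> J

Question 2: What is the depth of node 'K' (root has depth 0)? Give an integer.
Path from root to K: F -> A -> K
Depth = number of edges = 2

Answer: 2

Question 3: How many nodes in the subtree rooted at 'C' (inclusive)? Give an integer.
Subtree rooted at C contains: C, G
Count = 2

Answer: 2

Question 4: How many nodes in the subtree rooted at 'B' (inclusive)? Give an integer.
Subtree rooted at B contains: B, C, G, J
Count = 4

Answer: 4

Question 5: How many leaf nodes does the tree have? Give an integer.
Leaves (nodes with no children): D, E, G, J, K

Answer: 5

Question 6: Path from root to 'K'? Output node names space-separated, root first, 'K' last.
Answer: F A K

Derivation:
Walk down from root: F -> A -> K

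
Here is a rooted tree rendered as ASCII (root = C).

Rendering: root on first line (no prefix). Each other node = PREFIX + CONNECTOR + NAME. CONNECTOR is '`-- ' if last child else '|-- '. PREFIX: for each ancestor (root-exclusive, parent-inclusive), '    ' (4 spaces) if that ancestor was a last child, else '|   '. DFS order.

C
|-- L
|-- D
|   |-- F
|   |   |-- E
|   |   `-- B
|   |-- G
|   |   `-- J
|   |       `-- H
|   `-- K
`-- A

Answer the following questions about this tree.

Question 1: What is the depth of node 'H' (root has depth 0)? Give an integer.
Path from root to H: C -> D -> G -> J -> H
Depth = number of edges = 4

Answer: 4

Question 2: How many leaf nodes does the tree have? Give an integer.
Leaves (nodes with no children): A, B, E, H, K, L

Answer: 6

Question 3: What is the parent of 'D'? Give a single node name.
Answer: C

Derivation:
Scan adjacency: D appears as child of C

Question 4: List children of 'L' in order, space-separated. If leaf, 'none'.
Answer: none

Derivation:
Node L's children (from adjacency): (leaf)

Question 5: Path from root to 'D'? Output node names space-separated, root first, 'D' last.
Walk down from root: C -> D

Answer: C D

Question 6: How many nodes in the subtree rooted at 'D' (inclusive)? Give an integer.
Answer: 8

Derivation:
Subtree rooted at D contains: B, D, E, F, G, H, J, K
Count = 8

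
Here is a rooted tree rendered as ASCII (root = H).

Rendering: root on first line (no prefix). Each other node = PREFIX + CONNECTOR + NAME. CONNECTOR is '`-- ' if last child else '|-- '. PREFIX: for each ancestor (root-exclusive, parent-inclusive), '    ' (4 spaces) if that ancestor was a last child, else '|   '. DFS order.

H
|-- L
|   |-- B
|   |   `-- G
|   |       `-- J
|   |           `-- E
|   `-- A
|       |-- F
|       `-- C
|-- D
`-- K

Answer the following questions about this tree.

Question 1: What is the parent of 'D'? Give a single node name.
Answer: H

Derivation:
Scan adjacency: D appears as child of H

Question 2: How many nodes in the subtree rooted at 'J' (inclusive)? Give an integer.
Subtree rooted at J contains: E, J
Count = 2

Answer: 2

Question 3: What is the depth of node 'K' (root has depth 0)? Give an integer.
Path from root to K: H -> K
Depth = number of edges = 1

Answer: 1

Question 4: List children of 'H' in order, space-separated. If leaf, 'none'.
Answer: L D K

Derivation:
Node H's children (from adjacency): L, D, K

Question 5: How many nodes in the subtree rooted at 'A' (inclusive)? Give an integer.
Answer: 3

Derivation:
Subtree rooted at A contains: A, C, F
Count = 3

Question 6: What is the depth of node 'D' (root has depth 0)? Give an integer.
Answer: 1

Derivation:
Path from root to D: H -> D
Depth = number of edges = 1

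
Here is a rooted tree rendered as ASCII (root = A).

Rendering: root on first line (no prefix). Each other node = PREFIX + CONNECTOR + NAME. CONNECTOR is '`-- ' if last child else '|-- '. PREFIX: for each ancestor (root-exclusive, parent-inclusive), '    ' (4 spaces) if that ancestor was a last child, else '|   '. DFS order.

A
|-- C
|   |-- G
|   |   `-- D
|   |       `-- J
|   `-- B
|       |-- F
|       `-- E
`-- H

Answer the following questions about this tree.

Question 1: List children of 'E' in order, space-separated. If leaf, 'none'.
Answer: none

Derivation:
Node E's children (from adjacency): (leaf)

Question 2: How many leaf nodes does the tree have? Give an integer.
Leaves (nodes with no children): E, F, H, J

Answer: 4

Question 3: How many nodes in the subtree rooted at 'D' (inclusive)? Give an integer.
Answer: 2

Derivation:
Subtree rooted at D contains: D, J
Count = 2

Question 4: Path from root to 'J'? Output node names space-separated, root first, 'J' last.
Answer: A C G D J

Derivation:
Walk down from root: A -> C -> G -> D -> J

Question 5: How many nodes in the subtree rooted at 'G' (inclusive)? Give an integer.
Subtree rooted at G contains: D, G, J
Count = 3

Answer: 3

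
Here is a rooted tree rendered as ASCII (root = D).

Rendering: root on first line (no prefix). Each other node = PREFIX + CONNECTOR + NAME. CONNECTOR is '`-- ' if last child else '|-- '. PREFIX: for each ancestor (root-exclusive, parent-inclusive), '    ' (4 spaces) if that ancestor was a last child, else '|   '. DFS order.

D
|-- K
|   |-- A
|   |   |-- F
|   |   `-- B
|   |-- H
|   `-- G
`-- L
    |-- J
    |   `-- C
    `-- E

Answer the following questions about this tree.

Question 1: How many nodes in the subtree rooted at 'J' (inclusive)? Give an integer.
Answer: 2

Derivation:
Subtree rooted at J contains: C, J
Count = 2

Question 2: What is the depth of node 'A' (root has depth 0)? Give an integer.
Path from root to A: D -> K -> A
Depth = number of edges = 2

Answer: 2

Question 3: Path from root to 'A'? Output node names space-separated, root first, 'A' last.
Answer: D K A

Derivation:
Walk down from root: D -> K -> A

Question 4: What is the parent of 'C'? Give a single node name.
Answer: J

Derivation:
Scan adjacency: C appears as child of J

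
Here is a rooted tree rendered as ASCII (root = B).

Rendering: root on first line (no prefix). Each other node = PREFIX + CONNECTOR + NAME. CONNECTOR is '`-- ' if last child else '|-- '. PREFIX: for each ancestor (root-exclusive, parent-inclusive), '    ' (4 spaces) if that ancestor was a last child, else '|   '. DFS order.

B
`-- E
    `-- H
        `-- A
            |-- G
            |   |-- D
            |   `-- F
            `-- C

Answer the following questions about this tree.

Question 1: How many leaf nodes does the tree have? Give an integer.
Leaves (nodes with no children): C, D, F

Answer: 3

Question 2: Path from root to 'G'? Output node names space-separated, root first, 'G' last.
Walk down from root: B -> E -> H -> A -> G

Answer: B E H A G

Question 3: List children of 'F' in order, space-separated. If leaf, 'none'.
Answer: none

Derivation:
Node F's children (from adjacency): (leaf)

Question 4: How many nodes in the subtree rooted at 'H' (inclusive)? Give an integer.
Subtree rooted at H contains: A, C, D, F, G, H
Count = 6

Answer: 6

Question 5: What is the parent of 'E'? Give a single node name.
Answer: B

Derivation:
Scan adjacency: E appears as child of B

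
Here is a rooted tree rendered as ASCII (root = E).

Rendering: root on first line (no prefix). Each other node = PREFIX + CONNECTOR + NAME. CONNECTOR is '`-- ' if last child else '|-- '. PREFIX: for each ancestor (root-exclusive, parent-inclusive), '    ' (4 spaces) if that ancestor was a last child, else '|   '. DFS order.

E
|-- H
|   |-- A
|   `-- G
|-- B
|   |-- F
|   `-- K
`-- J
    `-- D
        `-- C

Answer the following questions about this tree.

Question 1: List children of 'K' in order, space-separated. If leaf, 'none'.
Node K's children (from adjacency): (leaf)

Answer: none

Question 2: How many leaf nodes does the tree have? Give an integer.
Leaves (nodes with no children): A, C, F, G, K

Answer: 5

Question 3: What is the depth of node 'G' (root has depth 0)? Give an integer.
Path from root to G: E -> H -> G
Depth = number of edges = 2

Answer: 2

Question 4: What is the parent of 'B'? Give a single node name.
Scan adjacency: B appears as child of E

Answer: E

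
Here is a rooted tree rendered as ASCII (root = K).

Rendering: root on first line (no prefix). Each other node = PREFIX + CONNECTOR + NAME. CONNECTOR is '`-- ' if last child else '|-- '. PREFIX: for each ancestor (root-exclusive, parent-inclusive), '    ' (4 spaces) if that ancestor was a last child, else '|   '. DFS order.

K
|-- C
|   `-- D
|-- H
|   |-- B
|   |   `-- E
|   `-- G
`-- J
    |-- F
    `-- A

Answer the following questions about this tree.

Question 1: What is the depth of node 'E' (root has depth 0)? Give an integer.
Answer: 3

Derivation:
Path from root to E: K -> H -> B -> E
Depth = number of edges = 3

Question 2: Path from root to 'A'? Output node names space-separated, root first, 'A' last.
Answer: K J A

Derivation:
Walk down from root: K -> J -> A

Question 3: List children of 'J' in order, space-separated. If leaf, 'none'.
Node J's children (from adjacency): F, A

Answer: F A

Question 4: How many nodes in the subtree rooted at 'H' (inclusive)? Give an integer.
Subtree rooted at H contains: B, E, G, H
Count = 4

Answer: 4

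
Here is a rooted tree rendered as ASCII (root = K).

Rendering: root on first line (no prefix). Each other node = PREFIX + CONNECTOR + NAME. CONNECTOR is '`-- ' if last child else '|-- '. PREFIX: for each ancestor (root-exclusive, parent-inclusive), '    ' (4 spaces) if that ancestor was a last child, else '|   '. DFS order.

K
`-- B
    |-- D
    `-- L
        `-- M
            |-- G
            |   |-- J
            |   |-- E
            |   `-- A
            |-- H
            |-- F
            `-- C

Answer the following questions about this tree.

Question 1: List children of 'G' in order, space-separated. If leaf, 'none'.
Node G's children (from adjacency): J, E, A

Answer: J E A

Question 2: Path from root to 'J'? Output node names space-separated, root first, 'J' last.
Answer: K B L M G J

Derivation:
Walk down from root: K -> B -> L -> M -> G -> J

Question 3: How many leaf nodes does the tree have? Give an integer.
Answer: 7

Derivation:
Leaves (nodes with no children): A, C, D, E, F, H, J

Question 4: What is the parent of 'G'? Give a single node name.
Answer: M

Derivation:
Scan adjacency: G appears as child of M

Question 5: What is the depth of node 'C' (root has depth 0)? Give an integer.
Path from root to C: K -> B -> L -> M -> C
Depth = number of edges = 4

Answer: 4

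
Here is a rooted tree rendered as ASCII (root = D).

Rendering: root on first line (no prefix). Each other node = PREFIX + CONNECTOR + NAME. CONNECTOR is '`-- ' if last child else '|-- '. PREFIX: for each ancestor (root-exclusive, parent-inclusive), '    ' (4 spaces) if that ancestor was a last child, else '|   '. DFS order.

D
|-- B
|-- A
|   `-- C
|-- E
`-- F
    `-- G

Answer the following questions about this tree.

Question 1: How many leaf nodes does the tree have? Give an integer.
Answer: 4

Derivation:
Leaves (nodes with no children): B, C, E, G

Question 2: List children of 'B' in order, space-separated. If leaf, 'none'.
Answer: none

Derivation:
Node B's children (from adjacency): (leaf)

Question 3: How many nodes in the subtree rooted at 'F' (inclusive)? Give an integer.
Subtree rooted at F contains: F, G
Count = 2

Answer: 2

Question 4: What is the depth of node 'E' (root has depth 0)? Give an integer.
Path from root to E: D -> E
Depth = number of edges = 1

Answer: 1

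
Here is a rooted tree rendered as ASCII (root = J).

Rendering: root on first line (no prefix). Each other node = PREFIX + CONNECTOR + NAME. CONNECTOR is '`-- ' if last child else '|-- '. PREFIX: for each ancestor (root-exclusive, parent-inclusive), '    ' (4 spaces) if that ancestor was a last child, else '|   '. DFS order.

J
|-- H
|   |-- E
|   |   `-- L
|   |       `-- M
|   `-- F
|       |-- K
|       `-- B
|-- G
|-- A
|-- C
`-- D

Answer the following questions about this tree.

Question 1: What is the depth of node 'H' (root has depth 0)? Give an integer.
Path from root to H: J -> H
Depth = number of edges = 1

Answer: 1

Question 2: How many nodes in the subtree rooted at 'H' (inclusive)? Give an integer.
Answer: 7

Derivation:
Subtree rooted at H contains: B, E, F, H, K, L, M
Count = 7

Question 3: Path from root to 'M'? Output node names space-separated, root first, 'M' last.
Walk down from root: J -> H -> E -> L -> M

Answer: J H E L M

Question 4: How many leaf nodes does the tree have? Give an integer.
Leaves (nodes with no children): A, B, C, D, G, K, M

Answer: 7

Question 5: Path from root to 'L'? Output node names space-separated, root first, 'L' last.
Answer: J H E L

Derivation:
Walk down from root: J -> H -> E -> L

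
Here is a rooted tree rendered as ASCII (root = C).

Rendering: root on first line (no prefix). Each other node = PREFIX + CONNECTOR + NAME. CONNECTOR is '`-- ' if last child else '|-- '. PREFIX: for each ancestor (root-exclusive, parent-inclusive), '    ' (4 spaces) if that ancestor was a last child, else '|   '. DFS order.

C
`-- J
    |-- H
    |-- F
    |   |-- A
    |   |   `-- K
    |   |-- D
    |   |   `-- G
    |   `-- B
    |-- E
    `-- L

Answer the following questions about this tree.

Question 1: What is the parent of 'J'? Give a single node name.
Answer: C

Derivation:
Scan adjacency: J appears as child of C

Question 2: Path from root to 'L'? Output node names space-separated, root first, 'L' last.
Answer: C J L

Derivation:
Walk down from root: C -> J -> L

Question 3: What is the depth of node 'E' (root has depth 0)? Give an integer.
Path from root to E: C -> J -> E
Depth = number of edges = 2

Answer: 2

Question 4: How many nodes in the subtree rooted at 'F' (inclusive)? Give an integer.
Answer: 6

Derivation:
Subtree rooted at F contains: A, B, D, F, G, K
Count = 6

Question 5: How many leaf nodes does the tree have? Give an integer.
Answer: 6

Derivation:
Leaves (nodes with no children): B, E, G, H, K, L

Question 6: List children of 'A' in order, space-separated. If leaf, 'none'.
Answer: K

Derivation:
Node A's children (from adjacency): K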